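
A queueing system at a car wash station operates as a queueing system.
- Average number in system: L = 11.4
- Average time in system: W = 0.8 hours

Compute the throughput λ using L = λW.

Little's Law: L = λW, so λ = L/W
λ = 11.4/0.8 = 14.2500 cars/hour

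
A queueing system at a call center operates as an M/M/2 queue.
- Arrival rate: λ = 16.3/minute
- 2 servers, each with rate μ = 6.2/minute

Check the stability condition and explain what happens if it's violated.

Stability requires ρ = λ/(cμ) < 1
ρ = 16.3/(2 × 6.2) = 16.3/12.40 = 1.3145
Since 1.3145 ≥ 1, the system is UNSTABLE.
Need c > λ/μ = 16.3/6.2 = 2.63.
Minimum servers needed: c = 3.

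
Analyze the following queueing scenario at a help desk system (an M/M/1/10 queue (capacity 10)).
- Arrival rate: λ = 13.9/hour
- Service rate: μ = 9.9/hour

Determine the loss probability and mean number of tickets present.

ρ = λ/μ = 13.9/9.9 = 1.40404
P₀ = (1-ρ)/(1-ρ^(K+1)) = (1-1.40404)/(1-1.40404^11) = -0.40404/-40.7998 = 0.009903
P_K = P₀×ρ^K = 0.009903 × 1.40404^10 = 0.009903 × 29.7711 = 0.2948
Blocking probability P_10 = 0.2948 (29.48%)
L = ρ[1 - (K+1)ρ^K + Kρ^(K+1)] / [(1-ρ)(1-ρ^(K+1))]
L = 1.40404 × (1 - 11×29.7711 + 10×41.7998) / ((1 - 1.40404) × (1 - 41.7998)) = 7.7946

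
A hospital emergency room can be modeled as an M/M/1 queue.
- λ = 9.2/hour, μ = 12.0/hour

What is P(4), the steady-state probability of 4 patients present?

ρ = λ/μ = 9.2/12.0 = 0.76667
P(n) = (1-ρ)ρⁿ
P(4) = (1-0.76667) × 0.76667^4
P(4) = 0.2333 × 0.3455
P(4) = 0.08061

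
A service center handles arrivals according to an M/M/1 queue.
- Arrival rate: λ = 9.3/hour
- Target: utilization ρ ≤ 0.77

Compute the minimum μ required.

ρ = λ/μ, so μ = λ/ρ
μ ≥ 9.3/0.77 = 12.0779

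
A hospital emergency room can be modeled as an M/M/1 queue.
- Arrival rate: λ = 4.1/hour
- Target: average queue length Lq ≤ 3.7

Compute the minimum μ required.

For M/M/1: Lq = λ²/(μ(μ-λ))
Need Lq ≤ 3.7, i.e. μ(μ-λ) ≥ λ²/3.7
μ² - 4.1μ - 16.81/3.7 ≥ 0  →  μ² - 4.1μ - 4.54324 ≥ 0
Quadratic formula (positive root): μ = [λ + √(λ² + 4×4.54324)]/2
Discriminant: 16.81 + 4×4.54324 = 34.9830, √34.9830 = 5.9146
μ ≥ (4.1 + 5.9146)/2 = 5.0073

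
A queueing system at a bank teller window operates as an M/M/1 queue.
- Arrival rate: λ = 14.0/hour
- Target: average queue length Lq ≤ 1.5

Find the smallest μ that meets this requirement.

For M/M/1: Lq = λ²/(μ(μ-λ))
Need Lq ≤ 1.5, i.e. μ(μ-λ) ≥ λ²/1.5
μ² - 14.0μ - 196.00/1.5 ≥ 0  →  μ² - 14.0μ - 130.66667 ≥ 0
Quadratic formula (positive root): μ = [λ + √(λ² + 4×130.66667)]/2
Discriminant: 196.00 + 4×130.66667 = 718.6667, √718.6667 = 26.8080
μ ≥ (14.0 + 26.8080)/2 = 20.4040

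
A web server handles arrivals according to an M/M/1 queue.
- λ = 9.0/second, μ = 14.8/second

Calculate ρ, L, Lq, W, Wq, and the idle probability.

Step 1: ρ = λ/μ = 9.0/14.8 = 0.6081
Step 2: L = λ/(μ-λ) = 9.0/5.80 = 1.5517
Step 3: Lq = λ²/(μ(μ-λ)) = 81.00/(14.8×5.80) = 0.9436
Step 4: W = 1/(μ-λ) = 1/5.80 = 0.17241
Step 5: Wq = λ/(μ(μ-λ)) = 9.0/(14.8×5.80) = 0.1048
Step 6: P(0) = 1-ρ = 0.3919
Verify: L = λW = 9.0×0.17241 = 1.5517 ✔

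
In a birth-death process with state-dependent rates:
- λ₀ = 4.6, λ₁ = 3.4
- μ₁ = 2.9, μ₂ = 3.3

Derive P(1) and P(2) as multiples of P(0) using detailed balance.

Balance equations:
State 0: λ₀P₀ = μ₁P₁ → P₁ = (λ₀/μ₁)P₀ = (4.6/2.9)P₀ = 1.5862P₀
State 1: P₂ = (λ₀λ₁)/(μ₁μ₂)P₀ = (4.6×3.4)/(2.9×3.3)P₀ = 1.6343P₀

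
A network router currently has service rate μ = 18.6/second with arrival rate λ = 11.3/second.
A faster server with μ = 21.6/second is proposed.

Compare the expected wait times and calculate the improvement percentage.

System 1: ρ₁ = 11.3/18.6 = 0.6075, W₁ = 1/(18.6-11.3) = 0.1370
System 2: ρ₂ = 11.3/21.6 = 0.5231, W₂ = 1/(21.6-11.3) = 0.09709
Improvement: (W₁-W₂)/W₁ = (0.1370-0.09709)/0.1370 = 29.13%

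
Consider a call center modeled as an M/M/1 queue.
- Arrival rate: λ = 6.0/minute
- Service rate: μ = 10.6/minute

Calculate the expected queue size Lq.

ρ = λ/μ = 6.0/10.6 = 0.5660
For M/M/1: Lq = λ²/(μ(μ-λ))
Lq = 36.00/(10.6 × 4.60)
Lq = 0.7383 calls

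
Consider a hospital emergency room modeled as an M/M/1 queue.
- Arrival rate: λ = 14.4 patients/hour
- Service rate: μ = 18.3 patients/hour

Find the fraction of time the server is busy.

Server utilization: ρ = λ/μ
ρ = 14.4/18.3 = 0.7869
The server is busy 78.69% of the time.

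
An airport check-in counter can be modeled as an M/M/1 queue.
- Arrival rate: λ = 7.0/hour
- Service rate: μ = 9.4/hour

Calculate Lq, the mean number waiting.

ρ = λ/μ = 7.0/9.4 = 0.7447
For M/M/1: Lq = λ²/(μ(μ-λ))
Lq = 49.00/(9.4 × 2.40)
Lq = 2.1720 passengers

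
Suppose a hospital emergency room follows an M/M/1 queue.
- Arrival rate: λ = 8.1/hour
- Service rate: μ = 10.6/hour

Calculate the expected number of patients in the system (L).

ρ = λ/μ = 8.1/10.6 = 0.7642
For M/M/1: L = λ/(μ-λ)
L = 8.1/(10.6-8.1) = 8.1/2.50
L = 3.2400 patients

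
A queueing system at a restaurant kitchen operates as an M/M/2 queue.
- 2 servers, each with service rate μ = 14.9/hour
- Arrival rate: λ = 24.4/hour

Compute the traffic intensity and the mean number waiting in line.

Traffic intensity: ρ = λ/(cμ) = 24.4/(2×14.9) = 0.8188
Since ρ = 0.8188 < 1, system is stable.
Offered load a = λ/μ = cρ = 24.4/14.9 = 1.6376
P₀ = [ Σₙ₌₀^1 aⁿ/n! + a^2/(2!(1-ρ)) ]⁻¹
Σ = a^0/0! + a^1/1! = 1.0000 + 1.6376 = 2.6376
a^2/(2!(1-ρ)) = 2.68168/(2 × 0.181208) = 7.3995
P₀ = 1/(2.6376 + 7.3995) = 0.09963
Lq = P₀·a^2·ρ / (2!(1-ρ)²) = 0.0996310 × 2.68168 × 0.818792 / (2 × 0.0328364) = 3.3311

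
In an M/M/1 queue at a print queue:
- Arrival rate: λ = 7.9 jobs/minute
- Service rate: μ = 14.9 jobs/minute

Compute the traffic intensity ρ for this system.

Server utilization: ρ = λ/μ
ρ = 7.9/14.9 = 0.5302
The server is busy 53.02% of the time.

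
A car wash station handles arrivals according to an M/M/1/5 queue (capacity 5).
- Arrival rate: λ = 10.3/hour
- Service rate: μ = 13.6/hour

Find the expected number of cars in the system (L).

ρ = λ/μ = 10.3/13.6 = 0.75735
P₀ = (1-ρ)/(1-ρ^(K+1)) = (1-0.75735)/(1-0.75735^6) = 0.2427/0.8113 = 0.2991
P_K = P₀×ρ^K = 0.29909 × 0.75735^5 = 0.29909 × 0.24916 = 0.07452
L = ρ[1 - (K+1)ρ^K + Kρ^(K+1)] / [(1-ρ)(1-ρ^(K+1))]
L = 0.75735 × (1 - 6×0.24916 + 5×0.18870) / ((1 - 0.75735) × (1 - 0.18870)) = 1.7256 cars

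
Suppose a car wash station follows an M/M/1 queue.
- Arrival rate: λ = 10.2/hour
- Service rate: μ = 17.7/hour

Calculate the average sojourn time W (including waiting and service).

First, compute utilization: ρ = λ/μ = 10.2/17.7 = 0.5763
For M/M/1: W = 1/(μ-λ)
W = 1/(17.7-10.2) = 1/7.50
W = 0.1333 hours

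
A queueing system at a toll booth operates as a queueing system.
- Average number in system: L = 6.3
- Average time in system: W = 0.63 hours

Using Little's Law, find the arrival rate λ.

Little's Law: L = λW, so λ = L/W
λ = 6.3/0.63 = 10.0000 vehicles/hour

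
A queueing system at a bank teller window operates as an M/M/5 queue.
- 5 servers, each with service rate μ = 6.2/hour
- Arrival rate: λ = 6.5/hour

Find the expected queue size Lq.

Traffic intensity: ρ = λ/(cμ) = 6.5/(5×6.2) = 0.2097
Since ρ = 0.2097 < 1, system is stable.
Offered load a = λ/μ = cρ = 6.5/6.2 = 1.0484
P₀ = [ Σₙ₌₀^4 aⁿ/n! + a^5/(5!(1-ρ)) ]⁻¹
Σ = a^0/0! + a^1/1! + a^2/2! + a^3/3! + a^4/4! = 1.0000 + 1.0484 + 0.5496 + 0.1920 + 0.05034 = 2.8403
a^5/(5!(1-ρ)) = 1.2665/(120 × 0.7903) = 0.01335
P₀ = 1/(2.8403 + 0.01335) = 0.3504
Lq = P₀·a^5·ρ / (5!(1-ρ)²) = 0.3504 × 1.2665 × 0.2097 / (120 × 0.6246) = 0.001242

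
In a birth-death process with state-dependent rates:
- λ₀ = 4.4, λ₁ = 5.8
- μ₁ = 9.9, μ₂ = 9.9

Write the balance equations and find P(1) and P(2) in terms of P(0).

Balance equations:
State 0: λ₀P₀ = μ₁P₁ → P₁ = (λ₀/μ₁)P₀ = (4.4/9.9)P₀ = 0.4444P₀
State 1: P₂ = (λ₀λ₁)/(μ₁μ₂)P₀ = (4.4×5.8)/(9.9×9.9)P₀ = 0.2604P₀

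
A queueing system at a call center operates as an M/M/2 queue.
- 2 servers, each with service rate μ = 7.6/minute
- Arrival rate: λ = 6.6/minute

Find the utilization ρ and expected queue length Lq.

Traffic intensity: ρ = λ/(cμ) = 6.6/(2×7.6) = 0.4342
Since ρ = 0.4342 < 1, system is stable.
Offered load a = λ/μ = cρ = 6.6/7.6 = 0.8684
P₀ = [ Σₙ₌₀^1 aⁿ/n! + a^2/(2!(1-ρ)) ]⁻¹
Σ = a^0/0! + a^1/1! = 1.0000 + 0.8684 = 1.8684
a^2/(2!(1-ρ)) = 0.7542/(2 × 0.5658) = 0.6665
P₀ = 1/(1.8684 + 0.6665) = 0.3945
Lq = P₀·a^2·ρ / (2!(1-ρ)²) = 0.3945 × 0.7542 × 0.4342 / (2 × 0.3201) = 0.2018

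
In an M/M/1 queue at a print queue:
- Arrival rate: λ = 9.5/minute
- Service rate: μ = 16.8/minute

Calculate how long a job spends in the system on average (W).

First, compute utilization: ρ = λ/μ = 9.5/16.8 = 0.5655
For M/M/1: W = 1/(μ-λ)
W = 1/(16.8-9.5) = 1/7.30
W = 0.1370 minutes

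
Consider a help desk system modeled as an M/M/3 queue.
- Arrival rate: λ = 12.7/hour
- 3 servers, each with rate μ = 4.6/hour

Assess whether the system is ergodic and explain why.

Stability requires ρ = λ/(cμ) < 1
ρ = 12.7/(3 × 4.6) = 12.7/13.80 = 0.9203
Since 0.9203 < 1, the system is STABLE.
The servers are busy 92.03% of the time.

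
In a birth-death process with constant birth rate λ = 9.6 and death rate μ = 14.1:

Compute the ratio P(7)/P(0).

For constant rates: P(n)/P(0) = (λ/μ)^n
P(7)/P(0) = (9.6/14.1)^7 = 0.68085^7 = 0.06782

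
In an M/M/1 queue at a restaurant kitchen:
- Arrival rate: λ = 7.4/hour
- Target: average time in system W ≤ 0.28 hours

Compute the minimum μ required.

For M/M/1: W = 1/(μ-λ)
Need W ≤ 0.28, so 1/(μ-λ) ≤ 0.28
μ - λ ≥ 1/0.28 = 3.5714
μ ≥ 7.4 + 3.5714 = 10.9714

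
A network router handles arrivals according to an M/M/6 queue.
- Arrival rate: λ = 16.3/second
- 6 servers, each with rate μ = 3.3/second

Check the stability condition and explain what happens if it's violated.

Stability requires ρ = λ/(cμ) < 1
ρ = 16.3/(6 × 3.3) = 16.3/19.80 = 0.8232
Since 0.8232 < 1, the system is STABLE.
The servers are busy 82.32% of the time.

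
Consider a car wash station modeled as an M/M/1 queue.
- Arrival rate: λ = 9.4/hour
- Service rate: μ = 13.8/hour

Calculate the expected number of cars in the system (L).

ρ = λ/μ = 9.4/13.8 = 0.6812
For M/M/1: L = λ/(μ-λ)
L = 9.4/(13.8-9.4) = 9.4/4.40
L = 2.1364 cars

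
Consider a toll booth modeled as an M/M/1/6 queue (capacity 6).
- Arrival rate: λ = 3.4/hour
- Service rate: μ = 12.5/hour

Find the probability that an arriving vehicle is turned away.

ρ = λ/μ = 3.4/12.5 = 0.2720
P₀ = (1-ρ)/(1-ρ^(K+1)) = (1-0.2720)/(1-0.2720^7) = 0.7280/0.9999 = 0.7281
P_K = P₀×ρ^K = 0.72808 × 0.2720^6 = 0.72808 × 0.00040496 = 0.0002948
Blocking probability = 0.02948%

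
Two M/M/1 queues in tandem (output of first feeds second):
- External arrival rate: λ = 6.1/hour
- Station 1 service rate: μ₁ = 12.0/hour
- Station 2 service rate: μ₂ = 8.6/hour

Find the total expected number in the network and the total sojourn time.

By Jackson's theorem, each station behaves as independent M/M/1.
Station 1: ρ₁ = 6.1/12.0 = 0.5083, L₁ = ρ₁/(1-ρ₁) = λ/(μ₁-λ) = 6.1/5.90 = 1.0339
Station 2: ρ₂ = 6.1/8.6 = 0.7093, L₂ = ρ₂/(1-ρ₂) = λ/(μ₂-λ) = 6.1/2.50 = 2.4400
Total: L = L₁ + L₂ = 1.0339 + 2.4400 = 3.4739
W = L/λ = 3.4739/6.1 = 0.5695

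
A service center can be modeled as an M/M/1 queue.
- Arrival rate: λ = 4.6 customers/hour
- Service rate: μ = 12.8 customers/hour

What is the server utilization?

Server utilization: ρ = λ/μ
ρ = 4.6/12.8 = 0.3594
The server is busy 35.94% of the time.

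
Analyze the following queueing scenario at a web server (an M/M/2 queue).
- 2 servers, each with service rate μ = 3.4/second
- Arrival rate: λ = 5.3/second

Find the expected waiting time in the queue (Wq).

Traffic intensity: ρ = λ/(cμ) = 5.3/(2×3.4) = 0.7794
Since ρ = 0.7794 < 1, system is stable.
Offered load a = λ/μ = cρ = 5.3/3.4 = 1.5588
P₀ = [ Σₙ₌₀^1 aⁿ/n! + a^2/(2!(1-ρ)) ]⁻¹
Σ = a^0/0! + a^1/1! = 1.0000 + 1.5588 = 2.5588
a^2/(2!(1-ρ)) = 2.42993/(2 × 0.220588) = 5.5078
P₀ = 1/(2.5588 + 5.5078) = 0.1240
Lq = P₀·a^2·ρ / (2!(1-ρ)²) = 0.123967 × 2.42993 × 0.779412 / (2 × 0.0486592) = 2.4125
Wq = Lq/λ = 2.4125/5.3 = 0.4552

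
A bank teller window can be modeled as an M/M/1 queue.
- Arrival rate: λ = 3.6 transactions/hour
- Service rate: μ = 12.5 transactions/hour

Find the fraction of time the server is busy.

Server utilization: ρ = λ/μ
ρ = 3.6/12.5 = 0.2880
The server is busy 28.80% of the time.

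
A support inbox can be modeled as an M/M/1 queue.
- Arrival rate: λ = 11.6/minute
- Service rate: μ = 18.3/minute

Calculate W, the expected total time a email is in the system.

First, compute utilization: ρ = λ/μ = 11.6/18.3 = 0.6339
For M/M/1: W = 1/(μ-λ)
W = 1/(18.3-11.6) = 1/6.70
W = 0.1493 minutes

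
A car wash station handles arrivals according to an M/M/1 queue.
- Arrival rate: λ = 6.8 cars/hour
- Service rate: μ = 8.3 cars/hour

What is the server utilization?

Server utilization: ρ = λ/μ
ρ = 6.8/8.3 = 0.8193
The server is busy 81.93% of the time.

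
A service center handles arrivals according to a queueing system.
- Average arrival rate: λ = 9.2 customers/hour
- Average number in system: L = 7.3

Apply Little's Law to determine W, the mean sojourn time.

Little's Law: L = λW, so W = L/λ
W = 7.3/9.2 = 0.7935 hours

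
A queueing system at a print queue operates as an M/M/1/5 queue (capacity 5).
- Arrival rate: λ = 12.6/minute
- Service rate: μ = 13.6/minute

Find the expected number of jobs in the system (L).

ρ = λ/μ = 12.6/13.6 = 0.92647
P₀ = (1-ρ)/(1-ρ^(K+1)) = (1-0.92647)/(1-0.92647^6) = 0.07353/0.3676 = 0.2000
P_K = P₀×ρ^K = 0.2000 × 0.92647^5 = 0.2000 × 0.6826 = 0.1365
L = ρ[1 - (K+1)ρ^K + Kρ^(K+1)] / [(1-ρ)(1-ρ^(K+1))]
L = 0.92647 × (1 - 6×0.6825851 + 5×0.6323946) / ((1 - 0.92647) × (1 - 0.6323946)) = 2.2780 jobs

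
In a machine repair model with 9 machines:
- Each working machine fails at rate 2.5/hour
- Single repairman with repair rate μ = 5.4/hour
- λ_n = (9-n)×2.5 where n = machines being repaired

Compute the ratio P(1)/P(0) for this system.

P(1)/P(0) = ∏_{i=0}^{1-1} λ_i/μ_{i+1}
= (9-0)×2.5/5.4
= 4.1667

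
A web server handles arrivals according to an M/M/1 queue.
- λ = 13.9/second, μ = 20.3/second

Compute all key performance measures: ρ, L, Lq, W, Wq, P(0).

Step 1: ρ = λ/μ = 13.9/20.3 = 0.6847
Step 2: L = λ/(μ-λ) = 13.9/6.40 = 2.1719
Step 3: Lq = λ²/(μ(μ-λ)) = 193.21/(20.3×6.40) = 1.4871
Step 4: W = 1/(μ-λ) = 1/6.40 = 0.15625
Step 5: Wq = λ/(μ(μ-λ)) = 13.9/(20.3×6.40) = 0.1070
Step 6: P(0) = 1-ρ = 0.3153
Verify: L = λW = 13.9×0.15625 = 2.1719 ✔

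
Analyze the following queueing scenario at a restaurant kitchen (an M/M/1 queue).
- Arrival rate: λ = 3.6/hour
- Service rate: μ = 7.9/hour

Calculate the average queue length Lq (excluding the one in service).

ρ = λ/μ = 3.6/7.9 = 0.4557
For M/M/1: Lq = λ²/(μ(μ-λ))
Lq = 12.96/(7.9 × 4.30)
Lq = 0.3815 orders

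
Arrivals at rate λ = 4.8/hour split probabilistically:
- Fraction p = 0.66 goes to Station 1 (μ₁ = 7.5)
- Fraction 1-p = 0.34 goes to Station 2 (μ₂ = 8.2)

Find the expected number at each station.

Effective rates: λ₁ = 4.8×0.66 = 3.168, λ₂ = 4.8×0.34 = 1.632
Station 1: ρ₁ = 3.168/7.5 = 0.4224, L₁ = ρ₁/(1-ρ₁) = 0.4224/(1-0.4224) = 0.7313
Station 2: ρ₂ = 1.632/8.2 = 0.19902, L₂ = ρ₂/(1-ρ₂) = 0.19902/(1-0.19902) = 0.2485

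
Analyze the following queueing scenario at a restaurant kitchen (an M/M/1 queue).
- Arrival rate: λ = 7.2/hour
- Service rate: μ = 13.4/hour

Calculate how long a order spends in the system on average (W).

First, compute utilization: ρ = λ/μ = 7.2/13.4 = 0.5373
For M/M/1: W = 1/(μ-λ)
W = 1/(13.4-7.2) = 1/6.20
W = 0.1613 hours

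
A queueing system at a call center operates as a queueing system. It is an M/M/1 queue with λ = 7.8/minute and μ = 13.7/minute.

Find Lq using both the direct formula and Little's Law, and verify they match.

Method 1 (direct): Lq = λ²/(μ(μ-λ)) = 60.84/(13.7 × 5.90) = 0.7527

Method 2 (Little's Law):
W = 1/(μ-λ) = 1/5.90 = 0.16949
Wq = W - 1/μ = 0.16949 - 0.072993 = 0.09650
Lq = λWq = 7.8 × 0.09650 = 0.7527 ✔ (matches Method 1)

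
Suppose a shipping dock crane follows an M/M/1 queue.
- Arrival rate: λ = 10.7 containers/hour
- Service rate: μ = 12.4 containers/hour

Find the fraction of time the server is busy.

Server utilization: ρ = λ/μ
ρ = 10.7/12.4 = 0.8629
The server is busy 86.29% of the time.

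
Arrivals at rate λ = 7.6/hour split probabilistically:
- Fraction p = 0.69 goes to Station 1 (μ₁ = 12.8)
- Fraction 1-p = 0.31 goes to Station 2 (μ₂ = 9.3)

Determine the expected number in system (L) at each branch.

Effective rates: λ₁ = 7.6×0.69 = 5.244, λ₂ = 7.6×0.31 = 2.356
Station 1: ρ₁ = 5.244/12.8 = 0.40969, L₁ = ρ₁/(1-ρ₁) = 0.40969/(1-0.40969) = 0.6940
Station 2: ρ₂ = 2.356/9.3 = 0.25333, L₂ = ρ₂/(1-ρ₂) = 0.25333/(1-0.25333) = 0.3393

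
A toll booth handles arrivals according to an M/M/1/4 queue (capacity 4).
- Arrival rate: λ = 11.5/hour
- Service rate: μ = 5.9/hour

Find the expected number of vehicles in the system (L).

ρ = λ/μ = 11.5/5.9 = 1.9492
P₀ = (1-ρ)/(1-ρ^(K+1)) = (1-1.9492)/(1-1.9492^5) = -0.9492/-27.1373 = 0.03498
P_K = P₀×ρ^K = 0.03498 × 1.9492^4 = 0.03498 × 14.4353 = 0.5049
L = ρ[1 - (K+1)ρ^K + Kρ^(K+1)] / [(1-ρ)(1-ρ^(K+1))]
L = 1.9492 × (1 - 5×14.4353 + 4×28.1373) / ((1 - 1.9492) × (1 - 28.1373)) = 3.1307 vehicles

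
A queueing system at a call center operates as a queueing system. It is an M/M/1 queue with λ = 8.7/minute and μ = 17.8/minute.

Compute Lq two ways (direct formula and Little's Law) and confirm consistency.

Method 1 (direct): Lq = λ²/(μ(μ-λ)) = 75.69/(17.8 × 9.10) = 0.4673

Method 2 (Little's Law):
W = 1/(μ-λ) = 1/9.10 = 0.10989
Wq = W - 1/μ = 0.10989 - 0.056180 = 0.05371
Lq = λWq = 8.7 × 0.05371 = 0.4673 ✔ (matches Method 1)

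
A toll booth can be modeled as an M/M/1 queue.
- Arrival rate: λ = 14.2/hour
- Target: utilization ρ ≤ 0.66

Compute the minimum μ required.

ρ = λ/μ, so μ = λ/ρ
μ ≥ 14.2/0.66 = 21.5152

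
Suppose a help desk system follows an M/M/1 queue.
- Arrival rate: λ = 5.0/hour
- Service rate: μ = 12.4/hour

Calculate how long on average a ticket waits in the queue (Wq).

First, compute utilization: ρ = λ/μ = 5.0/12.4 = 0.4032
For M/M/1: Wq = λ/(μ(μ-λ))
Wq = 5.0/(12.4 × (12.4-5.0))
Wq = 5.0/(12.4 × 7.40)
Wq = 0.05449 hours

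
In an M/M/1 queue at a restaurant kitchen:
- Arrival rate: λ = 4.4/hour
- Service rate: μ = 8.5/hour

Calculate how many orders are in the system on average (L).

ρ = λ/μ = 4.4/8.5 = 0.5176
For M/M/1: L = λ/(μ-λ)
L = 4.4/(8.5-4.4) = 4.4/4.10
L = 1.0732 orders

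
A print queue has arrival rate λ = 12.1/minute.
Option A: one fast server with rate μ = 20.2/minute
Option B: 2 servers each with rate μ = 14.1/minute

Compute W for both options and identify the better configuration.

Option A: single server μ = 20.2 (M/M/1)
  ρ_A = 12.1/20.2 = 0.5990
  W_A = 1/(μ-λ) = 1/(20.2-12.1) = 1/8.10 = 0.1235

Option B: 2 servers μ = 14.1 (M/M/2)
  ρ_B = λ/(cμ) = 12.1/(2×14.1) = 0.4291
  Offered load a = λ/μ = cρ = 12.1/14.1 = 0.8582
  P₀ = [ Σₙ₌₀^1 aⁿ/n! + a^2/(2!(1-ρ)) ]⁻¹
  Σ = a^0/0! + a^1/1! = 1.0000 + 0.8582 = 1.8582
  a^2/(2!(1-ρ)) = 0.7364/(2 × 0.5709) = 0.6449
  P₀ = 1/(1.8582 + 0.6449) = 0.3995
  Lq = P₀·a^2·ρ / (2!(1-ρ)²) = 0.3995 × 0.7364 × 0.4291 / (2 × 0.3260) = 0.1936
  Wq_B = Lq/λ = 0.193645/12.1 = 0.016004
  W_B = Wq_B + 1/μ = 0.016004 + 0.070922 = 0.08693

Since W_B = 0.08693 < W_A = 0.1235, Option B (multiple servers) has the shorter time in system.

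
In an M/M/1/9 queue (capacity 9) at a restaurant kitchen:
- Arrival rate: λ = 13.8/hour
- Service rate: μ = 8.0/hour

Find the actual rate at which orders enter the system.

ρ = λ/μ = 13.8/8.0 = 1.7250
P₀ = (1-ρ)/(1-ρ^(K+1)) = (1-1.7250)/(1-1.7250^10) = -0.7250/-232.2872 = 0.003121
P_K = P₀×ρ^K = 0.003121 × 1.7250^9 = 0.003121 × 135.2390 = 0.4221
λ_eff = λ(1-P_K) = 13.8 × (1 - 0.4221) = 13.8 × 0.5779 = 7.9750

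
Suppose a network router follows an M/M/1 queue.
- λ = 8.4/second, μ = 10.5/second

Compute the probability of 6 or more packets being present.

ρ = λ/μ = 8.4/10.5 = 0.8000
P(N ≥ n) = ρⁿ
P(N ≥ 6) = 0.8000^6
P(N ≥ 6) = 0.2621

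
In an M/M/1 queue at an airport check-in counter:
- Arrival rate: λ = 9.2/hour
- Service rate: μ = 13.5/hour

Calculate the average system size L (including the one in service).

ρ = λ/μ = 9.2/13.5 = 0.6815
For M/M/1: L = λ/(μ-λ)
L = 9.2/(13.5-9.2) = 9.2/4.30
L = 2.1395 passengers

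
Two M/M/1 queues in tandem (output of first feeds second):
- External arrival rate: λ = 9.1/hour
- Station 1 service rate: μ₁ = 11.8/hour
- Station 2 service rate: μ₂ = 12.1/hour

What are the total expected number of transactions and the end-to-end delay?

By Jackson's theorem, each station behaves as independent M/M/1.
Station 1: ρ₁ = 9.1/11.8 = 0.7712, L₁ = ρ₁/(1-ρ₁) = λ/(μ₁-λ) = 9.1/2.70 = 3.3704
Station 2: ρ₂ = 9.1/12.1 = 0.7521, L₂ = ρ₂/(1-ρ₂) = λ/(μ₂-λ) = 9.1/3.00 = 3.0333
Total: L = L₁ + L₂ = 3.3704 + 3.0333 = 6.4037
W = L/λ = 6.4037/9.1 = 0.7037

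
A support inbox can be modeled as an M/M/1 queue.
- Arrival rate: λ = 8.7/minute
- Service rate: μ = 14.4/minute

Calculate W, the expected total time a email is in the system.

First, compute utilization: ρ = λ/μ = 8.7/14.4 = 0.6042
For M/M/1: W = 1/(μ-λ)
W = 1/(14.4-8.7) = 1/5.70
W = 0.1754 minutes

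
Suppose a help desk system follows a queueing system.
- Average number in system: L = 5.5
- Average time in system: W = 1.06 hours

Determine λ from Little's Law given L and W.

Little's Law: L = λW, so λ = L/W
λ = 5.5/1.06 = 5.1887 tickets/hour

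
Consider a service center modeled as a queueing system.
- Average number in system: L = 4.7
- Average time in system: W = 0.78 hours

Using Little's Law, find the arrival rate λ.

Little's Law: L = λW, so λ = L/W
λ = 4.7/0.78 = 6.0256 customers/hour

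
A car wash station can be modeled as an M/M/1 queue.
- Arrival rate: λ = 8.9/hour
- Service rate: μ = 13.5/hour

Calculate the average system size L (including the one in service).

ρ = λ/μ = 8.9/13.5 = 0.6593
For M/M/1: L = λ/(μ-λ)
L = 8.9/(13.5-8.9) = 8.9/4.60
L = 1.9348 cars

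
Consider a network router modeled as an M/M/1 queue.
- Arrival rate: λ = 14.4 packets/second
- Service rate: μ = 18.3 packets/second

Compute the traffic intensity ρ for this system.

Server utilization: ρ = λ/μ
ρ = 14.4/18.3 = 0.7869
The server is busy 78.69% of the time.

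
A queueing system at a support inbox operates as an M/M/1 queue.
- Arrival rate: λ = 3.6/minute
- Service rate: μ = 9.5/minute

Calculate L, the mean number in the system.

ρ = λ/μ = 3.6/9.5 = 0.3789
For M/M/1: L = λ/(μ-λ)
L = 3.6/(9.5-3.6) = 3.6/5.90
L = 0.6102 emails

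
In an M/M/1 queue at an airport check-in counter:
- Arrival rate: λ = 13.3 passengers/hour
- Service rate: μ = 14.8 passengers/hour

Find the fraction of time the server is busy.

Server utilization: ρ = λ/μ
ρ = 13.3/14.8 = 0.8986
The server is busy 89.86% of the time.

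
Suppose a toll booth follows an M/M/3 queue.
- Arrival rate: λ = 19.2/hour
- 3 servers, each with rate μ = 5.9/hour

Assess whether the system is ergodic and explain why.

Stability requires ρ = λ/(cμ) < 1
ρ = 19.2/(3 × 5.9) = 19.2/17.70 = 1.0847
Since 1.0847 ≥ 1, the system is UNSTABLE.
Need c > λ/μ = 19.2/5.9 = 3.25.
Minimum servers needed: c = 4.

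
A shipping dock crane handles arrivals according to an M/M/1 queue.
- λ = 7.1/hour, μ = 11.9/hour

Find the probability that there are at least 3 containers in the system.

ρ = λ/μ = 7.1/11.9 = 0.59664
P(N ≥ n) = ρⁿ
P(N ≥ 3) = 0.59664^3
P(N ≥ 3) = 0.2124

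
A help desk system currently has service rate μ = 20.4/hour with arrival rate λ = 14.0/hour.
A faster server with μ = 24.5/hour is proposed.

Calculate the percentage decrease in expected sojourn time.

System 1: ρ₁ = 14.0/20.4 = 0.6863, W₁ = 1/(20.4-14.0) = 0.15625
System 2: ρ₂ = 14.0/24.5 = 0.5714, W₂ = 1/(24.5-14.0) = 0.095238
Improvement: (W₁-W₂)/W₁ = (0.15625-0.095238)/0.15625 = 39.05%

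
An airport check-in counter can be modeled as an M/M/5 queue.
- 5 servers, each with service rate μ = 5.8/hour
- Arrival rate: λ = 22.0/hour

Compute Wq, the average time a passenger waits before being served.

Traffic intensity: ρ = λ/(cμ) = 22.0/(5×5.8) = 0.7586
Since ρ = 0.7586 < 1, system is stable.
Offered load a = λ/μ = cρ = 22.0/5.8 = 3.7931
P₀ = [ Σₙ₌₀^4 aⁿ/n! + a^5/(5!(1-ρ)) ]⁻¹
Σ = a^0/0! + a^1/1! + a^2/2! + a^3/3! + a^4/4! = 1.0000 + 3.7931 + 7.1938 + 9.0956 + 8.6252 = 29.7077
a^5/(5!(1-ρ)) = 785.1876/(120 × 0.241379) = 27.1077
P₀ = 1/(29.7077 + 27.1077) = 0.01760
Lq = P₀·a^5·ρ / (5!(1-ρ)²) = 0.01760 × 785.1876 × 0.7586 / (120 × 0.05826) = 1.4995
Wq = Lq/λ = 1.4995/22.0 = 0.06816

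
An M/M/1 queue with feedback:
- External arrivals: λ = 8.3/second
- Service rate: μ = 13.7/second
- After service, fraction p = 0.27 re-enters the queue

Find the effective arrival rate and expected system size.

Effective arrival rate: λ_eff = λ/(1-p) = 8.3/(1-0.27) = 8.3/0.73 = 11.36986
ρ = λ_eff/μ = 11.36986/13.7 = 0.829917
L = ρ/(1-ρ) = 0.829917/(1-0.829917) = 4.8795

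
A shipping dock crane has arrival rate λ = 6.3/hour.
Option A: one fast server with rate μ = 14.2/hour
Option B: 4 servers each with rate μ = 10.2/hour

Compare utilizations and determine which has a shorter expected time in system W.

Option A: single server μ = 14.2 (M/M/1)
  ρ_A = 6.3/14.2 = 0.4437
  W_A = 1/(μ-λ) = 1/(14.2-6.3) = 1/7.90 = 0.1266

Option B: 4 servers μ = 10.2 (M/M/4)
  ρ_B = λ/(cμ) = 6.3/(4×10.2) = 0.1544
  Offered load a = λ/μ = cρ = 6.3/10.2 = 0.6176
  P₀ = [ Σₙ₌₀^3 aⁿ/n! + a^4/(4!(1-ρ)) ]⁻¹
  Σ = a^0/0! + a^1/1! + a^2/2! + a^3/3! = 1.0000 + 0.61765 + 0.19074 + 0.039271 = 1.8477
  a^4/(4!(1-ρ)) = 0.14553/(24 × 0.84559) = 0.007171
  P₀ = 1/(1.8477 + 0.007171) = 0.5391
  Lq = P₀·a^4·ρ / (4!(1-ρ)²) = 0.53913 × 0.14553 × 0.15441 / (24 × 0.71502) = 0.0007060
  Wq_B = Lq/λ = 0.0007060/6.3 = 0.0001121
  W_B = Wq_B + 1/μ = 0.0001121 + 0.09804 = 0.09815

Since W_B = 0.09815 < W_A = 0.1266, Option B (multiple servers) has the shorter time in system.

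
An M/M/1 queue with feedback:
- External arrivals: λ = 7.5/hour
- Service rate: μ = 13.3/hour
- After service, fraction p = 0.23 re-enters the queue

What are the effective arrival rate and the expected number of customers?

Effective arrival rate: λ_eff = λ/(1-p) = 7.5/(1-0.23) = 7.5/0.77 = 9.7403
ρ = λ_eff/μ = 9.7403/13.3 = 0.73235
L = ρ/(1-ρ) = 0.73235/(1-0.73235) = 2.7362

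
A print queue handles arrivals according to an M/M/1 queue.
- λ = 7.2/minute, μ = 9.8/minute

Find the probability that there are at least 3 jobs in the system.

ρ = λ/μ = 7.2/9.8 = 0.7347
P(N ≥ n) = ρⁿ
P(N ≥ 3) = 0.7347^3
P(N ≥ 3) = 0.3966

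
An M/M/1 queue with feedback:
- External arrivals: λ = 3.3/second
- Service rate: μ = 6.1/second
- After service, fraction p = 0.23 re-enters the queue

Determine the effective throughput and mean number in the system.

Effective arrival rate: λ_eff = λ/(1-p) = 3.3/(1-0.23) = 3.3/0.77 = 4.28571
ρ = λ_eff/μ = 4.28571/6.1 = 0.70258
L = ρ/(1-ρ) = 0.70258/(1-0.70258) = 2.3622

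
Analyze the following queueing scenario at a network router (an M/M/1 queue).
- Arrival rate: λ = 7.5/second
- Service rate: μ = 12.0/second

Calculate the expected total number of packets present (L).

ρ = λ/μ = 7.5/12.0 = 0.6250
For M/M/1: L = λ/(μ-λ)
L = 7.5/(12.0-7.5) = 7.5/4.50
L = 1.6667 packets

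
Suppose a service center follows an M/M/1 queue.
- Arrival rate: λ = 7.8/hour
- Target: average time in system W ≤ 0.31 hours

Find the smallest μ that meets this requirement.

For M/M/1: W = 1/(μ-λ)
Need W ≤ 0.31, so 1/(μ-λ) ≤ 0.31
μ - λ ≥ 1/0.31 = 3.2258
μ ≥ 7.8 + 3.2258 = 11.0258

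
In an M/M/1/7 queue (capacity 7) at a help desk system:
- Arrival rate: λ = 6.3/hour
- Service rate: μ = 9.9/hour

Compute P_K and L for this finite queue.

ρ = λ/μ = 6.3/9.9 = 0.63636
P₀ = (1-ρ)/(1-ρ^(K+1)) = (1-0.63636)/(1-0.63636^8) = 0.3636/0.9731 = 0.3737
P_K = P₀×ρ^K = 0.3737 × 0.63636^7 = 0.3737 × 0.04226 = 0.01579
Blocking probability P_7 = 0.01579 (1.58%)
L = ρ[1 - (K+1)ρ^K + Kρ^(K+1)] / [(1-ρ)(1-ρ^(K+1))]
L = 0.63636 × (1 - 8×0.042259 + 7×0.026892) / ((1 - 0.63636) × (1 - 0.026892)) = 1.5289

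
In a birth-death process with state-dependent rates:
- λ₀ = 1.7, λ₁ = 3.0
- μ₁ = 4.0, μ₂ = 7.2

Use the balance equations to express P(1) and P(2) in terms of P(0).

Balance equations:
State 0: λ₀P₀ = μ₁P₁ → P₁ = (λ₀/μ₁)P₀ = (1.7/4.0)P₀ = 0.4250P₀
State 1: P₂ = (λ₀λ₁)/(μ₁μ₂)P₀ = (1.7×3.0)/(4.0×7.2)P₀ = 0.1771P₀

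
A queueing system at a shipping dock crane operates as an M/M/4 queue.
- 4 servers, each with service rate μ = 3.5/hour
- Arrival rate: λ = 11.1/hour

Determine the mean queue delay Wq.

Traffic intensity: ρ = λ/(cμ) = 11.1/(4×3.5) = 0.7929
Since ρ = 0.7929 < 1, system is stable.
Offered load a = λ/μ = cρ = 11.1/3.5 = 3.1714
P₀ = [ Σₙ₌₀^3 aⁿ/n! + a^4/(4!(1-ρ)) ]⁻¹
Σ = a^0/0! + a^1/1! + a^2/2! + a^3/3! = 1.00000 + 3.17143 + 5.02898 + 5.31635 = 14.5168
a^4/(4!(1-ρ)) = 101.1625/(24 × 0.207143) = 20.3488
P₀ = 1/(14.5168 + 20.3488) = 0.02868
Lq = P₀·a^4·ρ / (4!(1-ρ)²) = 0.0286816 × 101.1625 × 0.792857 / (24 × 0.0429082) = 2.2339
Wq = Lq/λ = 2.2339/11.1 = 0.2013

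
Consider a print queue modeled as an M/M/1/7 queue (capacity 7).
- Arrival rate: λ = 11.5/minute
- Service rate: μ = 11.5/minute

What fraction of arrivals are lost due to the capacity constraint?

ρ = λ/μ = 11.5/11.5 = 1 exactly.
With ρ = 1 the usual (1-ρ)/(1-ρ^(K+1)) form is 0/0; instead every state 0..K is equally likely.
P₀ = 1/(K+1) = 1/8 = 0.1250
P_K = P₀×ρ^K = P₀ = 0.1250
Blocking probability = 12.50%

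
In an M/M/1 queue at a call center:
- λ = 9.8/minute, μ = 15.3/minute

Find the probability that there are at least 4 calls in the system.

ρ = λ/μ = 9.8/15.3 = 0.6405
P(N ≥ n) = ρⁿ
P(N ≥ 4) = 0.6405^4
P(N ≥ 4) = 0.1683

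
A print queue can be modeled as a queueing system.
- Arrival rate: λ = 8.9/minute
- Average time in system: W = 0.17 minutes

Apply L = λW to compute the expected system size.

Little's Law: L = λW
L = 8.9 × 0.17 = 1.5130 jobs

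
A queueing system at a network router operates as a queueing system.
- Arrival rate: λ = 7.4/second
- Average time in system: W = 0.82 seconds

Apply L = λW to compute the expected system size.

Little's Law: L = λW
L = 7.4 × 0.82 = 6.0680 packets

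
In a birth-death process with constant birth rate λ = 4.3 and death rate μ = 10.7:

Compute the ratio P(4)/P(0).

For constant rates: P(n)/P(0) = (λ/μ)^n
P(4)/P(0) = (4.3/10.7)^4 = 0.40187^4 = 0.02608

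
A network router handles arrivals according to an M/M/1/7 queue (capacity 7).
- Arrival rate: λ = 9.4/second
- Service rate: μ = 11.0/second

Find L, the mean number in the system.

ρ = λ/μ = 9.4/11.0 = 0.85455
P₀ = (1-ρ)/(1-ρ^(K+1)) = (1-0.85455)/(1-0.85455^8) = 0.14545/0.71562 = 0.2033
P_K = P₀×ρ^K = 0.20325 × 0.85455^7 = 0.20325 × 0.33278 = 0.06764
L = ρ[1 - (K+1)ρ^K + Kρ^(K+1)] / [(1-ρ)(1-ρ^(K+1))]
L = 0.85455 × (1 - 8×0.332784 + 7×0.284381) / ((1 - 0.85455) × (1 - 0.284381)) = 2.6961 packets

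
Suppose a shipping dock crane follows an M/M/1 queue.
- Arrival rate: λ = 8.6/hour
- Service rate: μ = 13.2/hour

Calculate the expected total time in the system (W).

First, compute utilization: ρ = λ/μ = 8.6/13.2 = 0.6515
For M/M/1: W = 1/(μ-λ)
W = 1/(13.2-8.6) = 1/4.60
W = 0.2174 hours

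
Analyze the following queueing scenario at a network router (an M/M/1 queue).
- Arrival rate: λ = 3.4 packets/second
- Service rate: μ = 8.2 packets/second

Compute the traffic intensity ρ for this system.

Server utilization: ρ = λ/μ
ρ = 3.4/8.2 = 0.4146
The server is busy 41.46% of the time.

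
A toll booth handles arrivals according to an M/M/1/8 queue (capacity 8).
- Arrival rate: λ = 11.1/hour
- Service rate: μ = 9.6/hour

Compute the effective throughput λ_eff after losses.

ρ = λ/μ = 11.1/9.6 = 1.15625
P₀ = (1-ρ)/(1-ρ^(K+1)) = (1-1.15625)/(1-1.15625^9) = -0.1562500/-2.693735 = 0.05800
P_K = P₀×ρ^K = 0.05800 × 1.15625^8 = 0.05800 × 3.1946 = 0.1853
λ_eff = λ(1-P_K) = 11.1 × (1 - 0.1853) = 11.1 × 0.8147 = 9.0432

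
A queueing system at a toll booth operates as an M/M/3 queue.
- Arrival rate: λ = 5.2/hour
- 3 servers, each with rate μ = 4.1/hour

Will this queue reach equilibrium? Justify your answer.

Stability requires ρ = λ/(cμ) < 1
ρ = 5.2/(3 × 4.1) = 5.2/12.30 = 0.4228
Since 0.4228 < 1, the system is STABLE.
The servers are busy 42.28% of the time.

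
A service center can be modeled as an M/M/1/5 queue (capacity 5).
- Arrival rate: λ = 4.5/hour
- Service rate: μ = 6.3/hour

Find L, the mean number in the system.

ρ = λ/μ = 4.5/6.3 = 0.7143
P₀ = (1-ρ)/(1-ρ^(K+1)) = (1-0.7143)/(1-0.7143^6) = 0.2857/0.8672 = 0.3295
P_K = P₀×ρ^K = 0.32946 × 0.7143^5 = 0.32946 × 0.18595 = 0.06126
L = ρ[1 - (K+1)ρ^K + Kρ^(K+1)] / [(1-ρ)(1-ρ^(K+1))]
L = 0.7143 × (1 - 6×0.185953 + 5×0.132826) / ((1 - 0.7143) × (1 - 0.132826)) = 1.5811 customers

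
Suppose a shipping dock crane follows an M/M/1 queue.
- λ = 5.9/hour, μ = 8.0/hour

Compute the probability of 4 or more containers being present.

ρ = λ/μ = 5.9/8.0 = 0.7375
P(N ≥ n) = ρⁿ
P(N ≥ 4) = 0.7375^4
P(N ≥ 4) = 0.2958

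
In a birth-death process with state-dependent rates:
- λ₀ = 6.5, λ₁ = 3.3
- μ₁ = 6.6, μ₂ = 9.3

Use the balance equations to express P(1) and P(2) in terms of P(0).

Balance equations:
State 0: λ₀P₀ = μ₁P₁ → P₁ = (λ₀/μ₁)P₀ = (6.5/6.6)P₀ = 0.9848P₀
State 1: P₂ = (λ₀λ₁)/(μ₁μ₂)P₀ = (6.5×3.3)/(6.6×9.3)P₀ = 0.3495P₀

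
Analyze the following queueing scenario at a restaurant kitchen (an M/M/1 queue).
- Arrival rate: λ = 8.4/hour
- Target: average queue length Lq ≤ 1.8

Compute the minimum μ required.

For M/M/1: Lq = λ²/(μ(μ-λ))
Need Lq ≤ 1.8, i.e. μ(μ-λ) ≥ λ²/1.8
μ² - 8.4μ - 70.56/1.8 ≥ 0  →  μ² - 8.4μ - 39.2000 ≥ 0
Quadratic formula (positive root): μ = [λ + √(λ² + 4×39.2000)]/2
Discriminant: 70.56 + 4×39.2000 = 227.3600, √227.3600 = 15.07846
μ ≥ (8.4 + 15.07846)/2 = 11.7392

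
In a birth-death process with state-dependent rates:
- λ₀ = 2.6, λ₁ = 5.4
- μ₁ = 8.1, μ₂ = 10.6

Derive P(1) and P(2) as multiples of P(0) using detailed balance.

Balance equations:
State 0: λ₀P₀ = μ₁P₁ → P₁ = (λ₀/μ₁)P₀ = (2.6/8.1)P₀ = 0.3210P₀
State 1: P₂ = (λ₀λ₁)/(μ₁μ₂)P₀ = (2.6×5.4)/(8.1×10.6)P₀ = 0.1635P₀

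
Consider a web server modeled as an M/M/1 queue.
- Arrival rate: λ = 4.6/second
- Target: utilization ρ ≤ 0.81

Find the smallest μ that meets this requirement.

ρ = λ/μ, so μ = λ/ρ
μ ≥ 4.6/0.81 = 5.6790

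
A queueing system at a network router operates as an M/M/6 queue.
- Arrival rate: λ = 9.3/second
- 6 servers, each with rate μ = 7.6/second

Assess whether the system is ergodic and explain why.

Stability requires ρ = λ/(cμ) < 1
ρ = 9.3/(6 × 7.6) = 9.3/45.60 = 0.2039
Since 0.2039 < 1, the system is STABLE.
The servers are busy 20.39% of the time.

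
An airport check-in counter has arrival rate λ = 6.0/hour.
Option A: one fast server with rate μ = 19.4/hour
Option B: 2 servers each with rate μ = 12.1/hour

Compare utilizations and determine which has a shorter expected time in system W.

Option A: single server μ = 19.4 (M/M/1)
  ρ_A = 6.0/19.4 = 0.3093
  W_A = 1/(μ-λ) = 1/(19.4-6.0) = 1/13.40 = 0.07463

Option B: 2 servers μ = 12.1 (M/M/2)
  ρ_B = λ/(cμ) = 6.0/(2×12.1) = 0.2479
  Offered load a = λ/μ = cρ = 6.0/12.1 = 0.4959
  P₀ = [ Σₙ₌₀^1 aⁿ/n! + a^2/(2!(1-ρ)) ]⁻¹
  Σ = a^0/0! + a^1/1! = 1.0000 + 0.4959 = 1.4959
  a^2/(2!(1-ρ)) = 0.2459/(2 × 0.7521) = 0.1635
  P₀ = 1/(1.4959 + 0.1635) = 0.6026
  Lq = P₀·a^2·ρ / (2!(1-ρ)²) = 0.60265 × 0.24588 × 0.24793 / (2 × 0.56560) = 0.03248
  Wq_B = Lq/λ = 0.032478/6.0 = 0.0054130
  W_B = Wq_B + 1/μ = 0.0054130 + 0.082645 = 0.08806

Since W_A = 0.07463 < W_B = 0.08806, Option A (single fast server) has the shorter time in system.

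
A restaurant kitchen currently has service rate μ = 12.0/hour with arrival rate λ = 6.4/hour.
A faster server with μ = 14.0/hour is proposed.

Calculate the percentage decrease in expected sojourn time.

System 1: ρ₁ = 6.4/12.0 = 0.5333, W₁ = 1/(12.0-6.4) = 0.1786
System 2: ρ₂ = 6.4/14.0 = 0.4571, W₂ = 1/(14.0-6.4) = 0.1316
Improvement: (W₁-W₂)/W₁ = (0.1786-0.1316)/0.1786 = 26.32%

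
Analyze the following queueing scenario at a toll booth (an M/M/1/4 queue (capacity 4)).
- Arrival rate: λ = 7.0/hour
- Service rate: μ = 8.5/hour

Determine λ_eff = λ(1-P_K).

ρ = λ/μ = 7.0/8.5 = 0.82353
P₀ = (1-ρ)/(1-ρ^(K+1)) = (1-0.82353)/(1-0.82353^5) = 0.1765/0.6212 = 0.2841
P_K = P₀×ρ^K = 0.2841 × 0.82353^4 = 0.2841 × 0.4600 = 0.1307
λ_eff = λ(1-P_K) = 7.0 × (1 - 0.13066) = 7.0 × 0.86934 = 6.0854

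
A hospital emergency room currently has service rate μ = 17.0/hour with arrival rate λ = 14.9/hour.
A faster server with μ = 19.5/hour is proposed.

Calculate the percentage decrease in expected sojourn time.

System 1: ρ₁ = 14.9/17.0 = 0.8765, W₁ = 1/(17.0-14.9) = 0.4762
System 2: ρ₂ = 14.9/19.5 = 0.7641, W₂ = 1/(19.5-14.9) = 0.2174
Improvement: (W₁-W₂)/W₁ = (0.4762-0.2174)/0.4762 = 54.35%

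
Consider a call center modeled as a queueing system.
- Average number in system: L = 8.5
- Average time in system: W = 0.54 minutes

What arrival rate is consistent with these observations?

Little's Law: L = λW, so λ = L/W
λ = 8.5/0.54 = 15.7407 calls/minute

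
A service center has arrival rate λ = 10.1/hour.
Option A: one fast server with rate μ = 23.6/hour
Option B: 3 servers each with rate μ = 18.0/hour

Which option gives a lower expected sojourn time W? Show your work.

Option A: single server μ = 23.6 (M/M/1)
  ρ_A = 10.1/23.6 = 0.4280
  W_A = 1/(μ-λ) = 1/(23.6-10.1) = 1/13.50 = 0.07407

Option B: 3 servers μ = 18.0 (M/M/3)
  ρ_B = λ/(cμ) = 10.1/(3×18.0) = 0.1870
  Offered load a = λ/μ = cρ = 10.1/18.0 = 0.5611
  P₀ = [ Σₙ₌₀^2 aⁿ/n! + a^3/(3!(1-ρ)) ]⁻¹
  Σ = a^0/0! + a^1/1! + a^2/2! = 1.0000 + 0.5611 + 0.1574 = 1.7185
  a^3/(3!(1-ρ)) = 0.1767/(6 × 0.8130) = 0.03622
  P₀ = 1/(1.7185 + 0.03622) = 0.5699
  Lq = P₀·a^3·ρ / (3!(1-ρ)²) = 0.5699 × 0.1767 × 0.1870 / (6 × 0.6609) = 0.004749
  Wq_B = Lq/λ = 0.004749/10.1 = 0.0004702
  W_B = Wq_B + 1/μ = 0.0004702 + 0.05556 = 0.05603

Since W_B = 0.05603 < W_A = 0.07407, Option B (multiple servers) has the shorter time in system.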